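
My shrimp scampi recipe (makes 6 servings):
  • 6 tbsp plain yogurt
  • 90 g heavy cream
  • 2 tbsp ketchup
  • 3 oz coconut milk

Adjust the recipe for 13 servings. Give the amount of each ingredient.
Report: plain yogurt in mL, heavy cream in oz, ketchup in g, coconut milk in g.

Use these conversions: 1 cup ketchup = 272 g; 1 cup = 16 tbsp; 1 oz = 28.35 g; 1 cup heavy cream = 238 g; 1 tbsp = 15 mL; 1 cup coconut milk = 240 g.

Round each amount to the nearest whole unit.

plain yogurt: 195 mL; heavy cream: 7 oz; ketchup: 74 g; coconut milk: 184 g

Scaling factor: 13/6.
plain yogurt: 6 tbsp × 13/6 × 15 mL/tbsp = 195 mL
heavy cream: 90 g × 13/6 ÷ 28.35 g/oz ≈ 7 oz
ketchup: 2 tbsp × 13/6 ÷ 16 tbsp/cup × 272 g/cup ≈ 74 g
coconut milk: 3 oz × 13/6 × 28.35 g/oz ≈ 184 g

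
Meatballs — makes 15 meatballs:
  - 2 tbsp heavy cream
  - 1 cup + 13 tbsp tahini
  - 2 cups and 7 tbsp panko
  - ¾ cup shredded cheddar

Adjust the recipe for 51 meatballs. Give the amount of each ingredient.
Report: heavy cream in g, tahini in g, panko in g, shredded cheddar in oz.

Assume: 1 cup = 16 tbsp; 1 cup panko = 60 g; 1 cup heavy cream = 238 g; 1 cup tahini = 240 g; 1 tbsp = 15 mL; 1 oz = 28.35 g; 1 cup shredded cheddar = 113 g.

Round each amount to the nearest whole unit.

Scaling factor: 51/15 = 17/5 = 3.4.
heavy cream: 2 tbsp × 17/5 ÷ 16 tbsp/cup × 238 g/cup ≈ 101 g
tahini: (1 cup + 13 tbsp = 1.8125 cup) × 17/5 × 240 g/cup = 1479 g
panko: (2 cup + 7 tbsp = 2.4375 cup) × 17/5 × 60 g/cup ≈ 497 g
shredded cheddar: 0.75 cup × 17/5 × 113 g/cup ÷ 28.35 g/oz ≈ 10 oz

heavy cream: 101 g; tahini: 1479 g; panko: 497 g; shredded cheddar: 10 oz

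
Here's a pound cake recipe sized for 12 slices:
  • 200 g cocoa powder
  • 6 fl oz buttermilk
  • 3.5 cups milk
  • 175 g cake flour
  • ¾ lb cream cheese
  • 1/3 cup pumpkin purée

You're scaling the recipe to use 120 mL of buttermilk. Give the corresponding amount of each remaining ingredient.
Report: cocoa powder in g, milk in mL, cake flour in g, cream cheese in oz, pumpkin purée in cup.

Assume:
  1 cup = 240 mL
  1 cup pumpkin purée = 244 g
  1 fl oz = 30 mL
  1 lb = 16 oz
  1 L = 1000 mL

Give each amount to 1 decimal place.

cocoa powder: 133.3 g; milk: 560.0 mL; cake flour: 116.7 g; cream cheese: 8.0 oz; pumpkin purée: 0.2 cup

The original recipe has 180 mL of buttermilk, so the scaling factor is 120 ÷ 180 = 2/3.
cocoa powder: 200 g × 2/3 ≈ 133.3 g
milk: 3.5 cup × 2/3 × 240 mL/cup = 560.0 mL
cake flour: 175 g × 2/3 ≈ 116.7 g
cream cheese: 0.75 lb × 2/3 × 16 oz/lb = 8.0 oz
pumpkin purée: 1/3 cup × 2/3 ≈ 0.2 cup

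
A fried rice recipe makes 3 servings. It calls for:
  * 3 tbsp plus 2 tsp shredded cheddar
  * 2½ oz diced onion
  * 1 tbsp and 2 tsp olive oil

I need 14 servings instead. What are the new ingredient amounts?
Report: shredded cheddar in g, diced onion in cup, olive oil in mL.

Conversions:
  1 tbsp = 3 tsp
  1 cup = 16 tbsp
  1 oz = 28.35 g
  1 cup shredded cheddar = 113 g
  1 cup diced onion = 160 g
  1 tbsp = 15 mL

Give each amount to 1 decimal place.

Scaling factor: 14/3.
shredded cheddar: (3 tbsp + 2 tsp = 11/3 tbsp) × 14/3 ÷ 16 tbsp/cup × 113 g/cup ≈ 120.8 g
diced onion: 2.5 oz × 14/3 × 28.35 g/oz ÷ 160 g/cup ≈ 2.1 cup
olive oil: (1 tbsp + 2 tsp = 5/3 tbsp) × 14/3 × 15 mL/tbsp ≈ 116.7 mL

shredded cheddar: 120.8 g; diced onion: 2.1 cup; olive oil: 116.7 mL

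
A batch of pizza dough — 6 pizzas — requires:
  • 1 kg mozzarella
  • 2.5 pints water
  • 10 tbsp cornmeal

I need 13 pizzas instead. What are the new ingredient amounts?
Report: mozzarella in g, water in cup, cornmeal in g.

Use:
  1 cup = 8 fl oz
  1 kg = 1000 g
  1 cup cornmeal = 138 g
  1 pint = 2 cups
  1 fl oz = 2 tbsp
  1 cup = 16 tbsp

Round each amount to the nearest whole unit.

Scaling factor: 13/6.
mozzarella: 1 kg × 13/6 × 1000 g/kg ≈ 2167 g
water: 2.5 pint × 13/6 × 2 cup/pint ≈ 11 cup
cornmeal: 10 tbsp × 13/6 ÷ 16 tbsp/cup × 138 g/cup ≈ 187 g

mozzarella: 2167 g; water: 11 cup; cornmeal: 187 g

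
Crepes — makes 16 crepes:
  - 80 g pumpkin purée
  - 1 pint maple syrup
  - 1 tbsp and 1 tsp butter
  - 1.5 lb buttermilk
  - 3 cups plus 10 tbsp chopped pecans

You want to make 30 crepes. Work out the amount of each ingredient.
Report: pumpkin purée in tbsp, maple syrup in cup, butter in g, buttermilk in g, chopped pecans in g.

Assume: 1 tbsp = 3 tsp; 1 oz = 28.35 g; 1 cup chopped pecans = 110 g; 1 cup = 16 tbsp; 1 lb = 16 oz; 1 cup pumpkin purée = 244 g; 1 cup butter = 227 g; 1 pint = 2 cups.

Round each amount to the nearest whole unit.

Scaling factor: 30/16 = 15/8 = 1.875.
pumpkin purée: 80 g × 15/8 ÷ 244 g/cup × 16 tbsp/cup ≈ 10 tbsp
maple syrup: 1 pint × 15/8 × 2 cup/pint ≈ 4 cup
butter: (1 tbsp + 1 tsp = 4/3 tbsp) × 15/8 ÷ 16 tbsp/cup × 227 g/cup ≈ 35 g
buttermilk: 1.5 lb × 15/8 × 16 oz/lb × 28.35 g/oz ≈ 1276 g
chopped pecans: (3 cup + 10 tbsp = 3.625 cup) × 15/8 × 110 g/cup ≈ 748 g

pumpkin purée: 10 tbsp; maple syrup: 4 cup; butter: 35 g; buttermilk: 1276 g; chopped pecans: 748 g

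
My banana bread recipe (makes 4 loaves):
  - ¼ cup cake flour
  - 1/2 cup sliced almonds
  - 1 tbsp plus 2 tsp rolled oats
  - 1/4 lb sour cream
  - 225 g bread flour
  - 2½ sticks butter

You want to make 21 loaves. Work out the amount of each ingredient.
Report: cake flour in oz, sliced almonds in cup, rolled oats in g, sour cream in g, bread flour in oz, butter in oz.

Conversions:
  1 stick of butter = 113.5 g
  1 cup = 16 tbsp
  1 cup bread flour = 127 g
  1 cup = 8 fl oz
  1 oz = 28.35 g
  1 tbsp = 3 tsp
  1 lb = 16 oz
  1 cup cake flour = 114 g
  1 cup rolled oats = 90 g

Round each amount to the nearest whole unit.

Scaling factor: 21/4 = 5.25.
cake flour: 0.25 cup × 21/4 × 114 g/cup ÷ 28.35 g/oz ≈ 5 oz
sliced almonds: 0.5 cup × 21/4 ≈ 3 cup
rolled oats: (1 tbsp + 2 tsp = 5/3 tbsp) × 21/4 ÷ 16 tbsp/cup × 90 g/cup ≈ 49 g
sour cream: 0.25 lb × 21/4 × 16 oz/lb × 28.35 g/oz ≈ 595 g
bread flour: 225 g × 21/4 ÷ 28.35 g/oz ≈ 42 oz
butter: 2.5 stick × 21/4 × 113.5 g/stick ÷ 28.35 g/oz ≈ 53 oz

cake flour: 5 oz; sliced almonds: 3 cup; rolled oats: 49 g; sour cream: 595 g; bread flour: 42 oz; butter: 53 oz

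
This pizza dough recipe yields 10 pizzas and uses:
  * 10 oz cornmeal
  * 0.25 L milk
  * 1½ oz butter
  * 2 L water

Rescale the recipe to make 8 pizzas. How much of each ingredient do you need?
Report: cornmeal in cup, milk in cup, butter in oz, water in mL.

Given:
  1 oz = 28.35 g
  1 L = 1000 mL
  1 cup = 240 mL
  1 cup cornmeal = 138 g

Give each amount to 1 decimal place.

cornmeal: 1.6 cup; milk: 0.8 cup; butter: 1.2 oz; water: 1600.0 mL

Scaling factor: 8/10 = 4/5 = 0.8.
cornmeal: 10 oz × 4/5 × 28.35 g/oz ÷ 138 g/cup ≈ 1.6 cup
milk: 0.25 L × 4/5 × 1000 mL/L ÷ 240 mL/cup ≈ 0.8 cup
butter: 1.5 oz × 4/5 = 1.2 oz
water: 2 L × 4/5 × 1000 mL/L = 1600.0 mL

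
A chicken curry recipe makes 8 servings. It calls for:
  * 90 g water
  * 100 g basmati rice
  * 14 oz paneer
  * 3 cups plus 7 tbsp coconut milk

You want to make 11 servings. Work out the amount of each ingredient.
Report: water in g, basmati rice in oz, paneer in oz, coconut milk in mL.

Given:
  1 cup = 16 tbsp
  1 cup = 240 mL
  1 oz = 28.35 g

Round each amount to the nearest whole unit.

Scaling factor: 11/8 = 1.375.
water: 90 g × 11/8 ≈ 124 g
basmati rice: 100 g × 11/8 ÷ 28.35 g/oz ≈ 5 oz
paneer: 14 oz × 11/8 ≈ 19 oz
coconut milk: (3 cup + 7 tbsp = 3.4375 cup) × 11/8 × 240 mL/cup ≈ 1134 mL

water: 124 g; basmati rice: 5 oz; paneer: 19 oz; coconut milk: 1134 mL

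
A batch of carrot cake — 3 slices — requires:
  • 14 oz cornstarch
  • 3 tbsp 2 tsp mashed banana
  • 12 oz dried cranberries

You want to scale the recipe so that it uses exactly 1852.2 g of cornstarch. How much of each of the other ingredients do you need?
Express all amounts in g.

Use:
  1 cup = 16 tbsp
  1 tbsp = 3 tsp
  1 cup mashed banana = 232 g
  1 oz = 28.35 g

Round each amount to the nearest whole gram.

mashed banana: 248 g; dried cranberries: 1588 g

The original recipe has 396.9 g of cornstarch, so the scaling factor is 1852.2 ÷ 396.9 = 14/3.
mashed banana: (3 tbsp + 2 tsp = 11/3 tbsp) × 14/3 ÷ 16 tbsp/cup × 232 g/cup ≈ 248 g
dried cranberries: 12 oz × 14/3 × 28.35 g/oz ≈ 1588 g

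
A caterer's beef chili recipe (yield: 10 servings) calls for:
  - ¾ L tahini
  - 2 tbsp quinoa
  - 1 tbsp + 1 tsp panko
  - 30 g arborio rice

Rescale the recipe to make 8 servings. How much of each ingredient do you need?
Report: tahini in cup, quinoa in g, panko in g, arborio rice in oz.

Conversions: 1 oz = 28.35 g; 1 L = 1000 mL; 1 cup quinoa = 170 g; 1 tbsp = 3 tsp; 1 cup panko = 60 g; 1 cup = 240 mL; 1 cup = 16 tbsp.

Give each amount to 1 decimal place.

tahini: 2.5 cup; quinoa: 17.0 g; panko: 4.0 g; arborio rice: 0.8 oz

Scaling factor: 8/10 = 4/5 = 0.8.
tahini: 0.75 L × 4/5 × 1000 mL/L ÷ 240 mL/cup = 2.5 cup
quinoa: 2 tbsp × 4/5 ÷ 16 tbsp/cup × 170 g/cup = 17.0 g
panko: (1 tbsp + 1 tsp = 4/3 tbsp) × 4/5 ÷ 16 tbsp/cup × 60 g/cup = 4.0 g
arborio rice: 30 g × 4/5 ÷ 28.35 g/oz ≈ 0.8 oz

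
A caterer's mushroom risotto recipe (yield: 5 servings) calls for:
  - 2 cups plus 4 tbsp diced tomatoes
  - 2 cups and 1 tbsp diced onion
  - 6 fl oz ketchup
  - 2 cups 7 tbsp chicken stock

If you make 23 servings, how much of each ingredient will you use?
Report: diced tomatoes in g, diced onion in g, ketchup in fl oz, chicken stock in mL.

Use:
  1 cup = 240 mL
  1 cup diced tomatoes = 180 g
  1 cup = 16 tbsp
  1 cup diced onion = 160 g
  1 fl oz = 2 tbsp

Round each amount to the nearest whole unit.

Scaling factor: 23/5 = 4.6.
diced tomatoes: (2 cup + 4 tbsp = 2.25 cup) × 23/5 × 180 g/cup = 1863 g
diced onion: (2 cup + 1 tbsp = 2.0625 cup) × 23/5 × 160 g/cup = 1518 g
ketchup: 6 fl oz × 23/5 ≈ 28 fl oz
chicken stock: (2 cup + 7 tbsp = 2.4375 cup) × 23/5 × 240 mL/cup = 2691 mL

diced tomatoes: 1863 g; diced onion: 1518 g; ketchup: 28 fl oz; chicken stock: 2691 mL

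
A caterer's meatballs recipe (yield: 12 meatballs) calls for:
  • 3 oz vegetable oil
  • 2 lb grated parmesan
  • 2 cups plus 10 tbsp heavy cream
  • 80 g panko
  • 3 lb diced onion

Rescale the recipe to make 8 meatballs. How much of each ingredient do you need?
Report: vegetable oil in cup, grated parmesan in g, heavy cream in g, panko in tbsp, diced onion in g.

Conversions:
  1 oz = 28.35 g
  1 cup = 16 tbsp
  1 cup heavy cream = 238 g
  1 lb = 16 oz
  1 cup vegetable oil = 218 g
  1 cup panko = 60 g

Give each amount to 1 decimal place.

vegetable oil: 0.3 cup; grated parmesan: 604.8 g; heavy cream: 416.5 g; panko: 14.2 tbsp; diced onion: 907.2 g

Scaling factor: 8/12 = 2/3.
vegetable oil: 3 oz × 2/3 × 28.35 g/oz ÷ 218 g/cup ≈ 0.3 cup
grated parmesan: 2 lb × 2/3 × 16 oz/lb × 28.35 g/oz = 604.8 g
heavy cream: (2 cup + 10 tbsp = 2.625 cup) × 2/3 × 238 g/cup = 416.5 g
panko: 80 g × 2/3 ÷ 60 g/cup × 16 tbsp/cup ≈ 14.2 tbsp
diced onion: 3 lb × 2/3 × 16 oz/lb × 28.35 g/oz = 907.2 g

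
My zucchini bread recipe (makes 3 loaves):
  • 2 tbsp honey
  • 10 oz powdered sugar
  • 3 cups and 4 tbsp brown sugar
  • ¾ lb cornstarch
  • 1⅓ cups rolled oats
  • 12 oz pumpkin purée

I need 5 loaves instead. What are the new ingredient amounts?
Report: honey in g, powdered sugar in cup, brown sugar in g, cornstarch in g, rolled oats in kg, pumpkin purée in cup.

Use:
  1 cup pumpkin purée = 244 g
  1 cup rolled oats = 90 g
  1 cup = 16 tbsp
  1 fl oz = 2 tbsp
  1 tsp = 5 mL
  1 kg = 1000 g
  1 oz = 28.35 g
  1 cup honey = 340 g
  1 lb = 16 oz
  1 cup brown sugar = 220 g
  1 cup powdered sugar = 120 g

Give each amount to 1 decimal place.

Scaling factor: 5/3.
honey: 2 tbsp × 5/3 ÷ 16 tbsp/cup × 340 g/cup ≈ 70.8 g
powdered sugar: 10 oz × 5/3 × 28.35 g/oz ÷ 120 g/cup ≈ 3.9 cup
brown sugar: (3 cup + 4 tbsp = 3.25 cup) × 5/3 × 220 g/cup ≈ 1191.7 g
cornstarch: 0.75 lb × 5/3 × 16 oz/lb × 28.35 g/oz = 567.0 g
rolled oats: 4/3 cup × 5/3 × 90 g/cup ÷ 1000 g/kg = 0.2 kg
pumpkin purée: 12 oz × 5/3 × 28.35 g/oz ÷ 244 g/cup ≈ 2.3 cup

honey: 70.8 g; powdered sugar: 3.9 cup; brown sugar: 1191.7 g; cornstarch: 567.0 g; rolled oats: 0.2 kg; pumpkin purée: 2.3 cup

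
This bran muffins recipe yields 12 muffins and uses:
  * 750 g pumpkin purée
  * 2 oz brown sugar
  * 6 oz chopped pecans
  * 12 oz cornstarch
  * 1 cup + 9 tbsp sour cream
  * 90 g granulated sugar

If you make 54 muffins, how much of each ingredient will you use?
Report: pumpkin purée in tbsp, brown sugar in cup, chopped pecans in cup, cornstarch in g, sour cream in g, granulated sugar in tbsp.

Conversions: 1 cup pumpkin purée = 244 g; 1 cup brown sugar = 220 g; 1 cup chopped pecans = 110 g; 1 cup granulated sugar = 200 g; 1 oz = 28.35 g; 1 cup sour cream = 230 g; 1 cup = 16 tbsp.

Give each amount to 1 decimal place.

pumpkin purée: 221.3 tbsp; brown sugar: 1.2 cup; chopped pecans: 7.0 cup; cornstarch: 1530.9 g; sour cream: 1617.2 g; granulated sugar: 32.4 tbsp

Scaling factor: 54/12 = 9/2 = 4.5.
pumpkin purée: 750 g × 9/2 ÷ 244 g/cup × 16 tbsp/cup ≈ 221.3 tbsp
brown sugar: 2 oz × 9/2 × 28.35 g/oz ÷ 220 g/cup ≈ 1.2 cup
chopped pecans: 6 oz × 9/2 × 28.35 g/oz ÷ 110 g/cup ≈ 7.0 cup
cornstarch: 12 oz × 9/2 × 28.35 g/oz = 1530.9 g
sour cream: (1 cup + 9 tbsp = 1.5625 cup) × 9/2 × 230 g/cup ≈ 1617.2 g
granulated sugar: 90 g × 9/2 ÷ 200 g/cup × 16 tbsp/cup = 32.4 tbsp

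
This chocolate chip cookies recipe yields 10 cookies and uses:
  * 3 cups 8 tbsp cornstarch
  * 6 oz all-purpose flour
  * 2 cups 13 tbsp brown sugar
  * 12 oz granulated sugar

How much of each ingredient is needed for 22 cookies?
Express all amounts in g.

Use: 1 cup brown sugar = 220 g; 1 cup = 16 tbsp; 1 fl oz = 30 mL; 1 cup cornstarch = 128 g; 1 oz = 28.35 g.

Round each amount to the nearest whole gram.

Scaling factor: 22/10 = 11/5 = 2.2.
cornstarch: (3 cup + 8 tbsp = 3.5 cup) × 11/5 × 128 g/cup ≈ 986 g
all-purpose flour: 6 oz × 11/5 × 28.35 g/oz ≈ 374 g
brown sugar: (2 cup + 13 tbsp = 2.8125 cup) × 11/5 × 220 g/cup ≈ 1361 g
granulated sugar: 12 oz × 11/5 × 28.35 g/oz ≈ 748 g

cornstarch: 986 g; all-purpose flour: 374 g; brown sugar: 1361 g; granulated sugar: 748 g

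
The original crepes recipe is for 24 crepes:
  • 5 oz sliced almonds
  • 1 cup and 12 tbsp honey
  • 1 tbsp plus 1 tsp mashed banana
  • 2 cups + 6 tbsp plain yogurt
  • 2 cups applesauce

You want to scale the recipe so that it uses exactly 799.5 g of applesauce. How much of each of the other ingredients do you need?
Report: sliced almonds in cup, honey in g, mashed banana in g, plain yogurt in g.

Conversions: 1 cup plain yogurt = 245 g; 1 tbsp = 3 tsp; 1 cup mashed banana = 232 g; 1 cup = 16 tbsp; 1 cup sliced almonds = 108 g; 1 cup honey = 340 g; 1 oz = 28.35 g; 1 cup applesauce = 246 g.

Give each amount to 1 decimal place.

sliced almonds: 2.1 cup; honey: 966.9 g; mashed banana: 31.4 g; plain yogurt: 945.5 g

The original recipe has 492 g of applesauce, so the scaling factor is 799.5 ÷ 492 = 13/8 = 1.625.
sliced almonds: 5 oz × 13/8 × 28.35 g/oz ÷ 108 g/cup ≈ 2.1 cup
honey: (1 cup + 12 tbsp = 1.75 cup) × 13/8 × 340 g/cup ≈ 966.9 g
mashed banana: (1 tbsp + 1 tsp = 4/3 tbsp) × 13/8 ÷ 16 tbsp/cup × 232 g/cup ≈ 31.4 g
plain yogurt: (2 cup + 6 tbsp = 2.375 cup) × 13/8 × 245 g/cup ≈ 945.5 g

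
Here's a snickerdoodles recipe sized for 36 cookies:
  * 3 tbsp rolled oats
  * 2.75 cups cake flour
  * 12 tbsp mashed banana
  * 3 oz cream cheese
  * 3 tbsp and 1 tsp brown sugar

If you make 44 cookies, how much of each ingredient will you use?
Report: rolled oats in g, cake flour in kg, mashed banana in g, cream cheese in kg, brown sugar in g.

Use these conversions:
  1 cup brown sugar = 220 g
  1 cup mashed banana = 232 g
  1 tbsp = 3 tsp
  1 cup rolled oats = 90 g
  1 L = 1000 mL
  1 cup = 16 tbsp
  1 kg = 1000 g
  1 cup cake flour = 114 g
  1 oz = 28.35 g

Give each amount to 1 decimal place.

Scaling factor: 44/36 = 11/9.
rolled oats: 3 tbsp × 11/9 ÷ 16 tbsp/cup × 90 g/cup ≈ 20.6 g
cake flour: 2.75 cup × 11/9 × 114 g/cup ÷ 1000 g/kg ≈ 0.4 kg
mashed banana: 12 tbsp × 11/9 ÷ 16 tbsp/cup × 232 g/cup ≈ 212.7 g
cream cheese: 3 oz × 11/9 × 28.35 g/oz ÷ 1000 g/kg ≈ 0.1 kg
brown sugar: (3 tbsp + 1 tsp = 10/3 tbsp) × 11/9 ÷ 16 tbsp/cup × 220 g/cup ≈ 56.0 g

rolled oats: 20.6 g; cake flour: 0.4 kg; mashed banana: 212.7 g; cream cheese: 0.1 kg; brown sugar: 56.0 g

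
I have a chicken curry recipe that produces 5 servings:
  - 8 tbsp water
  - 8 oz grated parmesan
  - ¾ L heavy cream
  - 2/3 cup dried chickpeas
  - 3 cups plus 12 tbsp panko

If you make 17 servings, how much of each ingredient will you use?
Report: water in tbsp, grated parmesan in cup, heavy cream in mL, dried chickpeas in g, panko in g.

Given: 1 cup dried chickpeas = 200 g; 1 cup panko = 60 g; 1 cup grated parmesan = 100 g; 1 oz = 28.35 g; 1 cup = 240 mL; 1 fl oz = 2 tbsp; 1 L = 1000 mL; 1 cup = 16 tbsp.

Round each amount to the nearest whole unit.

water: 27 tbsp; grated parmesan: 8 cup; heavy cream: 2550 mL; dried chickpeas: 453 g; panko: 765 g

Scaling factor: 17/5 = 3.4.
water: 8 tbsp × 17/5 ≈ 27 tbsp
grated parmesan: 8 oz × 17/5 × 28.35 g/oz ÷ 100 g/cup ≈ 8 cup
heavy cream: 0.75 L × 17/5 × 1000 mL/L = 2550 mL
dried chickpeas: 2/3 cup × 17/5 × 200 g/cup ≈ 453 g
panko: (3 cup + 12 tbsp = 3.75 cup) × 17/5 × 60 g/cup = 765 g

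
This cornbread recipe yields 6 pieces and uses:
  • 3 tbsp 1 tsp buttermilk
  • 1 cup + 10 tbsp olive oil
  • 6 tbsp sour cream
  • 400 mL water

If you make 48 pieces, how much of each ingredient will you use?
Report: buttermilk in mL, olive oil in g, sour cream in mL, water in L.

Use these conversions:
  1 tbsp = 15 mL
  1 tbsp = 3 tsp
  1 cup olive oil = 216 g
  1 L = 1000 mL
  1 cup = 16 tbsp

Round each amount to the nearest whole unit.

Scaling factor: 48/6 = 8.
buttermilk: (3 tbsp + 1 tsp = 10/3 tbsp) × 8 × 15 mL/tbsp = 400 mL
olive oil: (1 cup + 10 tbsp = 1.625 cup) × 8 × 216 g/cup = 2808 g
sour cream: 6 tbsp × 8 × 15 mL/tbsp = 720 mL
water: 400 mL × 8 ÷ 1000 mL/L ≈ 3 L

buttermilk: 400 mL; olive oil: 2808 g; sour cream: 720 mL; water: 3 L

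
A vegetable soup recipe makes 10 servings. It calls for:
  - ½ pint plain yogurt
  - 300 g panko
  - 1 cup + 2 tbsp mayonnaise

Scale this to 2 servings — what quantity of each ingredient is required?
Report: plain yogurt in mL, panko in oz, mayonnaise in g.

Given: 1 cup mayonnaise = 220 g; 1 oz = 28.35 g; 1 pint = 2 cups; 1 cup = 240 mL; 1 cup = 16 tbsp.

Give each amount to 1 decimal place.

Scaling factor: 2/10 = 1/5 = 0.2.
plain yogurt: 0.5 pint × 1/5 × 2 cup/pint × 240 mL/cup = 48.0 mL
panko: 300 g × 1/5 ÷ 28.35 g/oz ≈ 2.1 oz
mayonnaise: (1 cup + 2 tbsp = 1.125 cup) × 1/5 × 220 g/cup = 49.5 g

plain yogurt: 48.0 mL; panko: 2.1 oz; mayonnaise: 49.5 g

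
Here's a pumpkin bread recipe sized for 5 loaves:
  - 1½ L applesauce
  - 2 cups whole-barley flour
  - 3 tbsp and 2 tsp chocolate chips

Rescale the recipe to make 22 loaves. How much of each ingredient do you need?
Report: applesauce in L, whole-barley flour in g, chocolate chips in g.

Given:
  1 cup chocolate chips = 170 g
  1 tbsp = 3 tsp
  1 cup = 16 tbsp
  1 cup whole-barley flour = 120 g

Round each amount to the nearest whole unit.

Scaling factor: 22/5 = 4.4.
applesauce: 1.5 L × 22/5 ≈ 7 L
whole-barley flour: 2 cup × 22/5 × 120 g/cup = 1056 g
chocolate chips: (3 tbsp + 2 tsp = 11/3 tbsp) × 22/5 ÷ 16 tbsp/cup × 170 g/cup ≈ 171 g

applesauce: 7 L; whole-barley flour: 1056 g; chocolate chips: 171 g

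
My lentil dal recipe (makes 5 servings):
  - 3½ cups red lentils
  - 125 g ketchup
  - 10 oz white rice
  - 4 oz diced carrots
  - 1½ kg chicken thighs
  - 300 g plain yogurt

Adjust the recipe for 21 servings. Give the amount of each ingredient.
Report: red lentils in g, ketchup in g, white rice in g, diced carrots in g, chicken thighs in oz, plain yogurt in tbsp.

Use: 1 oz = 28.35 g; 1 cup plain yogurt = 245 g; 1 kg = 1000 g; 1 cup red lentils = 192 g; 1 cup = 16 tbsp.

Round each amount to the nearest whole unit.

red lentils: 2822 g; ketchup: 525 g; white rice: 1191 g; diced carrots: 476 g; chicken thighs: 222 oz; plain yogurt: 82 tbsp

Scaling factor: 21/5 = 4.2.
red lentils: 3.5 cup × 21/5 × 192 g/cup ≈ 2822 g
ketchup: 125 g × 21/5 = 525 g
white rice: 10 oz × 21/5 × 28.35 g/oz ≈ 1191 g
diced carrots: 4 oz × 21/5 × 28.35 g/oz ≈ 476 g
chicken thighs: 1.5 kg × 21/5 × 1000 g/kg ÷ 28.35 g/oz ≈ 222 oz
plain yogurt: 300 g × 21/5 ÷ 245 g/cup × 16 tbsp/cup ≈ 82 tbsp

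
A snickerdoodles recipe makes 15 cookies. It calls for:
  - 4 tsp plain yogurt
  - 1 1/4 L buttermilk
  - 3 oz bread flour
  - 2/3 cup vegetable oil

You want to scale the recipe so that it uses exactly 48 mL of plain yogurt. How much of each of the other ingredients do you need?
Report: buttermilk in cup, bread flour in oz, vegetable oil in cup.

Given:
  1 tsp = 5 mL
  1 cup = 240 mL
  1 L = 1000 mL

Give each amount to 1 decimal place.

The original recipe has 20 mL of plain yogurt, so the scaling factor is 48 ÷ 20 = 12/5 = 2.4.
buttermilk: 1.25 L × 12/5 × 1000 mL/L ÷ 240 mL/cup = 12.5 cup
bread flour: 3 oz × 12/5 = 7.2 oz
vegetable oil: 2/3 cup × 12/5 = 1.6 cup

buttermilk: 12.5 cup; bread flour: 7.2 oz; vegetable oil: 1.6 cup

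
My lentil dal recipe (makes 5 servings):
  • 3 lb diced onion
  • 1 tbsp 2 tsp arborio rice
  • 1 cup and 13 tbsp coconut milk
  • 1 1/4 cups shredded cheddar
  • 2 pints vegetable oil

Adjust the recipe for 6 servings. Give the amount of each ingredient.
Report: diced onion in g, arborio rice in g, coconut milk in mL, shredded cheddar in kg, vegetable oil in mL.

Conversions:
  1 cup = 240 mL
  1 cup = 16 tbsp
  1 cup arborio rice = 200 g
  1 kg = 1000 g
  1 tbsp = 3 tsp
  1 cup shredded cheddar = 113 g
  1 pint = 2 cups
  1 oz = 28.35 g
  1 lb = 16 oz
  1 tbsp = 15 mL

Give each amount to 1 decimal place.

diced onion: 1633.0 g; arborio rice: 25.0 g; coconut milk: 522.0 mL; shredded cheddar: 0.2 kg; vegetable oil: 1152.0 mL

Scaling factor: 6/5 = 1.2.
diced onion: 3 lb × 6/5 × 16 oz/lb × 28.35 g/oz ≈ 1633.0 g
arborio rice: (1 tbsp + 2 tsp = 5/3 tbsp) × 6/5 ÷ 16 tbsp/cup × 200 g/cup = 25.0 g
coconut milk: (1 cup + 13 tbsp = 1.8125 cup) × 6/5 × 240 mL/cup = 522.0 mL
shredded cheddar: 1.25 cup × 6/5 × 113 g/cup ÷ 1000 g/kg ≈ 0.2 kg
vegetable oil: 2 pint × 6/5 × 2 cup/pint × 240 mL/cup = 1152.0 mL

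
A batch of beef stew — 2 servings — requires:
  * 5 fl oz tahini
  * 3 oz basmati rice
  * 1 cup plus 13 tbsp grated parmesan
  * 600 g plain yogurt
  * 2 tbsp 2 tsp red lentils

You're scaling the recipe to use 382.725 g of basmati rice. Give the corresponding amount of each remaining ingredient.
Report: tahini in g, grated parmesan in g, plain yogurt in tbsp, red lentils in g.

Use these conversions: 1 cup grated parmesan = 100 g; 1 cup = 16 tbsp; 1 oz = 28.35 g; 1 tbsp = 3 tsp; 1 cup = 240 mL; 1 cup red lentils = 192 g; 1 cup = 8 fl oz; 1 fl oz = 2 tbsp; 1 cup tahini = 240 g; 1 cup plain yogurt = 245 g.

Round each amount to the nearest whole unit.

tahini: 675 g; grated parmesan: 816 g; plain yogurt: 176 tbsp; red lentils: 144 g

The original recipe has 85.05 g of basmati rice, so the scaling factor is 382.725 ÷ 85.05 = 9/2 = 4.5.
tahini: 5 fl oz × 9/2 ÷ 8 fl oz/cup × 240 g/cup = 675 g
grated parmesan: (1 cup + 13 tbsp = 1.8125 cup) × 9/2 × 100 g/cup ≈ 816 g
plain yogurt: 600 g × 9/2 ÷ 245 g/cup × 16 tbsp/cup ≈ 176 tbsp
red lentils: (2 tbsp + 2 tsp = 8/3 tbsp) × 9/2 ÷ 16 tbsp/cup × 192 g/cup = 144 g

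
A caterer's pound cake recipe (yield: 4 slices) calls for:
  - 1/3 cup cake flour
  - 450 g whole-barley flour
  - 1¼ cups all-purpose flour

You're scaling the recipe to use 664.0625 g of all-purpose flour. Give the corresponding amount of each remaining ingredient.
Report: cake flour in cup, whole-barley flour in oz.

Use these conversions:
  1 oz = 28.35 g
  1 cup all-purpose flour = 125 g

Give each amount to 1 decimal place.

The original recipe has 156.25 g of all-purpose flour, so the scaling factor is 664.0625 ÷ 156.25 = 17/4 = 4.25.
cake flour: 1/3 cup × 17/4 ≈ 1.4 cup
whole-barley flour: 450 g × 17/4 ÷ 28.35 g/oz ≈ 67.5 oz

cake flour: 1.4 cup; whole-barley flour: 67.5 oz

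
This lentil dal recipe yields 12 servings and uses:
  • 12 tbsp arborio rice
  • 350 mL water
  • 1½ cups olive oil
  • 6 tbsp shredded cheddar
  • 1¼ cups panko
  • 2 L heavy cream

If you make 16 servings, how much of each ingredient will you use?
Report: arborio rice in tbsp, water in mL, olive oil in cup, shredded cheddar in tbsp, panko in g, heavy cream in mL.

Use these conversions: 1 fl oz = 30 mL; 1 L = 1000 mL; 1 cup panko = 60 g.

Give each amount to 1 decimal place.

Scaling factor: 16/12 = 4/3.
arborio rice: 12 tbsp × 4/3 = 16.0 tbsp
water: 350 mL × 4/3 ≈ 466.7 mL
olive oil: 1.5 cup × 4/3 = 2.0 cup
shredded cheddar: 6 tbsp × 4/3 = 8.0 tbsp
panko: 1.25 cup × 4/3 × 60 g/cup = 100.0 g
heavy cream: 2 L × 4/3 × 1000 mL/L ≈ 2666.7 mL

arborio rice: 16.0 tbsp; water: 466.7 mL; olive oil: 2.0 cup; shredded cheddar: 8.0 tbsp; panko: 100.0 g; heavy cream: 2666.7 mL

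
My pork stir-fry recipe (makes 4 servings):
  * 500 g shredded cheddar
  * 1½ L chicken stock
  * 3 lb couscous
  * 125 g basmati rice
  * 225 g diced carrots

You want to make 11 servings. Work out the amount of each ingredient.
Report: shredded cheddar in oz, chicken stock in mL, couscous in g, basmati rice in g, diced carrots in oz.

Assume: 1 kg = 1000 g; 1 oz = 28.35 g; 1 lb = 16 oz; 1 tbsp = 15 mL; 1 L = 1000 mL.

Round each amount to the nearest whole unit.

shredded cheddar: 49 oz; chicken stock: 4125 mL; couscous: 3742 g; basmati rice: 344 g; diced carrots: 22 oz

Scaling factor: 11/4 = 2.75.
shredded cheddar: 500 g × 11/4 ÷ 28.35 g/oz ≈ 49 oz
chicken stock: 1.5 L × 11/4 × 1000 mL/L = 4125 mL
couscous: 3 lb × 11/4 × 16 oz/lb × 28.35 g/oz ≈ 3742 g
basmati rice: 125 g × 11/4 ≈ 344 g
diced carrots: 225 g × 11/4 ÷ 28.35 g/oz ≈ 22 oz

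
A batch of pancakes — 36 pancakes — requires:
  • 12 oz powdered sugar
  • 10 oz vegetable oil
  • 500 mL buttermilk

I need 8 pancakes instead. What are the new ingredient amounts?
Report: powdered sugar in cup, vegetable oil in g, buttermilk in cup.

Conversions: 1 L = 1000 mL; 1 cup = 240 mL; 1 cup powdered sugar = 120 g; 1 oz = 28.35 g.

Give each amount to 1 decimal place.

powdered sugar: 0.6 cup; vegetable oil: 63.0 g; buttermilk: 0.5 cup

Scaling factor: 8/36 = 2/9.
powdered sugar: 12 oz × 2/9 × 28.35 g/oz ÷ 120 g/cup ≈ 0.6 cup
vegetable oil: 10 oz × 2/9 × 28.35 g/oz = 63.0 g
buttermilk: 500 mL × 2/9 ÷ 240 mL/cup ≈ 0.5 cup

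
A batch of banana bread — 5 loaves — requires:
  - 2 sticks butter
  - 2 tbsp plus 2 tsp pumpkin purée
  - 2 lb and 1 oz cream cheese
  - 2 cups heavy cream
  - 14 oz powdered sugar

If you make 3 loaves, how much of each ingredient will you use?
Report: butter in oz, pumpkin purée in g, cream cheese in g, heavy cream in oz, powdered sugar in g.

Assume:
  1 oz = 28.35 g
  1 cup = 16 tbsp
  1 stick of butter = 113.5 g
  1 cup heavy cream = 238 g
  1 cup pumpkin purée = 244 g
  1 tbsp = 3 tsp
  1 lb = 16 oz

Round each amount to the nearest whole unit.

Scaling factor: 3/5 = 0.6.
butter: 2 stick × 3/5 × 113.5 g/stick ÷ 28.35 g/oz ≈ 5 oz
pumpkin purée: (2 tbsp + 2 tsp = 8/3 tbsp) × 3/5 ÷ 16 tbsp/cup × 244 g/cup ≈ 24 g
cream cheese: (2 lb + 1 oz = 2.0625 lb) × 3/5 × 16 oz/lb × 28.35 g/oz ≈ 561 g
heavy cream: 2 cup × 3/5 × 238 g/cup ÷ 28.35 g/oz ≈ 10 oz
powdered sugar: 14 oz × 3/5 × 28.35 g/oz ≈ 238 g

butter: 5 oz; pumpkin purée: 24 g; cream cheese: 561 g; heavy cream: 10 oz; powdered sugar: 238 g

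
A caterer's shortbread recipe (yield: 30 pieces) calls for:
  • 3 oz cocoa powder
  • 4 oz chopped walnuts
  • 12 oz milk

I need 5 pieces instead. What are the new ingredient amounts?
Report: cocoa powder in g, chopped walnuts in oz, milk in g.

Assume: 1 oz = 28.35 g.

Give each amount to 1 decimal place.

Scaling factor: 5/30 = 1/6.
cocoa powder: 3 oz × 1/6 × 28.35 g/oz ≈ 14.2 g
chopped walnuts: 4 oz × 1/6 ≈ 0.7 oz
milk: 12 oz × 1/6 × 28.35 g/oz = 56.7 g

cocoa powder: 14.2 g; chopped walnuts: 0.7 oz; milk: 56.7 g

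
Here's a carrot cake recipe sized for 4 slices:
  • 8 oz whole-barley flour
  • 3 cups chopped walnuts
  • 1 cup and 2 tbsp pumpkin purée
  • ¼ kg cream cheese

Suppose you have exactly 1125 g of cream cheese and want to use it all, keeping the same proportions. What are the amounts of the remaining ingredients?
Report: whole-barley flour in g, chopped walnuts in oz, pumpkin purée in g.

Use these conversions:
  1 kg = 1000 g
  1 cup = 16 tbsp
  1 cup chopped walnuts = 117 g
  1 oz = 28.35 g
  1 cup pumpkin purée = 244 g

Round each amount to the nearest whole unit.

The original recipe has 250 g of cream cheese, so the scaling factor is 1125 ÷ 250 = 9/2 = 4.5.
whole-barley flour: 8 oz × 9/2 × 28.35 g/oz ≈ 1021 g
chopped walnuts: 3 cup × 9/2 × 117 g/cup ÷ 28.35 g/oz ≈ 56 oz
pumpkin purée: (1 cup + 2 tbsp = 1.125 cup) × 9/2 × 244 g/cup ≈ 1235 g

whole-barley flour: 1021 g; chopped walnuts: 56 oz; pumpkin purée: 1235 g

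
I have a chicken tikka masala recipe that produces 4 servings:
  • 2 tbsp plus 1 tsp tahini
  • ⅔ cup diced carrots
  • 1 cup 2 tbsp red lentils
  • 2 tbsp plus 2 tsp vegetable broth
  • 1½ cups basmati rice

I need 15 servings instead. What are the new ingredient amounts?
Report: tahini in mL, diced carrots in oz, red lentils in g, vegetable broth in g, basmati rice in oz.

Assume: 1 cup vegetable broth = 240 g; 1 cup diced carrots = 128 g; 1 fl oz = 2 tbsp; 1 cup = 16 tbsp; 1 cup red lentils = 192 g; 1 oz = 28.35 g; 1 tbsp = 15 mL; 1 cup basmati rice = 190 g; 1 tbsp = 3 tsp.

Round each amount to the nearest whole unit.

tahini: 131 mL; diced carrots: 11 oz; red lentils: 810 g; vegetable broth: 150 g; basmati rice: 38 oz

Scaling factor: 15/4 = 3.75.
tahini: (2 tbsp + 1 tsp = 7/3 tbsp) × 15/4 × 15 mL/tbsp ≈ 131 mL
diced carrots: 2/3 cup × 15/4 × 128 g/cup ÷ 28.35 g/oz ≈ 11 oz
red lentils: (1 cup + 2 tbsp = 1.125 cup) × 15/4 × 192 g/cup = 810 g
vegetable broth: (2 tbsp + 2 tsp = 8/3 tbsp) × 15/4 ÷ 16 tbsp/cup × 240 g/cup = 150 g
basmati rice: 1.5 cup × 15/4 × 190 g/cup ÷ 28.35 g/oz ≈ 38 oz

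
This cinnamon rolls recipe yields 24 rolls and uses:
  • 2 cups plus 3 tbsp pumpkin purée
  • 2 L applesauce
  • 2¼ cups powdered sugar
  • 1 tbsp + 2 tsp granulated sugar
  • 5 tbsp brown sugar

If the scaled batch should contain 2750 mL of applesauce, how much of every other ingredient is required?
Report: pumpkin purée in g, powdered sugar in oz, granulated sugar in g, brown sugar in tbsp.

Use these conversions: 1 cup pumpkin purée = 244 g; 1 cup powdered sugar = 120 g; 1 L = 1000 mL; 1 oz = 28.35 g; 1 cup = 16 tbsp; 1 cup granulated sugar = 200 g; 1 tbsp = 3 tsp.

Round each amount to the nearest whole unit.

pumpkin purée: 734 g; powdered sugar: 13 oz; granulated sugar: 29 g; brown sugar: 7 tbsp

The original recipe has 2000 mL of applesauce, so the scaling factor is 2750 ÷ 2000 = 11/8 = 1.375.
pumpkin purée: (2 cup + 3 tbsp = 2.1875 cup) × 11/8 × 244 g/cup ≈ 734 g
powdered sugar: 2.25 cup × 11/8 × 120 g/cup ÷ 28.35 g/oz ≈ 13 oz
granulated sugar: (1 tbsp + 2 tsp = 5/3 tbsp) × 11/8 ÷ 16 tbsp/cup × 200 g/cup ≈ 29 g
brown sugar: 5 tbsp × 11/8 ≈ 7 tbsp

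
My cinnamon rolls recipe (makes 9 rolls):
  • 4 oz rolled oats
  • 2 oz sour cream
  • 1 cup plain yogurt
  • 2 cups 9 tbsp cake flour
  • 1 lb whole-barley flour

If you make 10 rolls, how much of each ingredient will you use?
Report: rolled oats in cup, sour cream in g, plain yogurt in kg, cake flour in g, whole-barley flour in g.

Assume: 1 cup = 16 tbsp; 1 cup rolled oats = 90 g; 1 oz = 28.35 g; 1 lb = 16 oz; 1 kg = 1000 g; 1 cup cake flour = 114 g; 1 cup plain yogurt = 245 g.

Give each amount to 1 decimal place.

Scaling factor: 10/9.
rolled oats: 4 oz × 10/9 × 28.35 g/oz ÷ 90 g/cup = 1.4 cup
sour cream: 2 oz × 10/9 × 28.35 g/oz = 63.0 g
plain yogurt: 1 cup × 10/9 × 245 g/cup ÷ 1000 g/kg ≈ 0.3 kg
cake flour: (2 cup + 9 tbsp = 2.5625 cup) × 10/9 × 114 g/cup ≈ 324.6 g
whole-barley flour: 1 lb × 10/9 × 16 oz/lb × 28.35 g/oz = 504.0 g

rolled oats: 1.4 cup; sour cream: 63.0 g; plain yogurt: 0.3 kg; cake flour: 324.6 g; whole-barley flour: 504.0 g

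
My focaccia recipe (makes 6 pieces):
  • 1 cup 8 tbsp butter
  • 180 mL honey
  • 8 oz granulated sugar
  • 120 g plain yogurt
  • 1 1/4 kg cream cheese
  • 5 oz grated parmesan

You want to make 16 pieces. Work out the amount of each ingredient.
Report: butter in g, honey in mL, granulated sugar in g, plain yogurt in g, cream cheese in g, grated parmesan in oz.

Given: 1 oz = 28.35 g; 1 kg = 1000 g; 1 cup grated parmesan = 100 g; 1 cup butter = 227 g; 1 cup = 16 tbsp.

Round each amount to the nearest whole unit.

butter: 908 g; honey: 480 mL; granulated sugar: 605 g; plain yogurt: 320 g; cream cheese: 3333 g; grated parmesan: 13 oz

Scaling factor: 16/6 = 8/3.
butter: (1 cup + 8 tbsp = 1.5 cup) × 8/3 × 227 g/cup = 908 g
honey: 180 mL × 8/3 = 480 mL
granulated sugar: 8 oz × 8/3 × 28.35 g/oz ≈ 605 g
plain yogurt: 120 g × 8/3 = 320 g
cream cheese: 1.25 kg × 8/3 × 1000 g/kg ≈ 3333 g
grated parmesan: 5 oz × 8/3 ≈ 13 oz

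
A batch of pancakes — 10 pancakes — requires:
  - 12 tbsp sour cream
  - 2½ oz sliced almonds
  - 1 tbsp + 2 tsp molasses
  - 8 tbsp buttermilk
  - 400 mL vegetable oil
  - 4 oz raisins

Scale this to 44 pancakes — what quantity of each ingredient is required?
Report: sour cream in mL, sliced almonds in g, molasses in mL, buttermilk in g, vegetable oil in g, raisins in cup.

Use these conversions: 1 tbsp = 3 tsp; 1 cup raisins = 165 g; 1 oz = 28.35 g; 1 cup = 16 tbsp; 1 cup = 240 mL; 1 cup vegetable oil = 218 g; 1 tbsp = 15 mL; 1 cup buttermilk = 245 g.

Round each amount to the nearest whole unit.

Scaling factor: 44/10 = 22/5 = 4.4.
sour cream: 12 tbsp × 22/5 × 15 mL/tbsp = 792 mL
sliced almonds: 2.5 oz × 22/5 × 28.35 g/oz ≈ 312 g
molasses: (1 tbsp + 2 tsp = 5/3 tbsp) × 22/5 × 15 mL/tbsp = 110 mL
buttermilk: 8 tbsp × 22/5 ÷ 16 tbsp/cup × 245 g/cup = 539 g
vegetable oil: 400 mL × 22/5 ÷ 240 mL/cup × 218 g/cup ≈ 1599 g
raisins: 4 oz × 22/5 × 28.35 g/oz ÷ 165 g/cup ≈ 3 cup

sour cream: 792 mL; sliced almonds: 312 g; molasses: 110 mL; buttermilk: 539 g; vegetable oil: 1599 g; raisins: 3 cup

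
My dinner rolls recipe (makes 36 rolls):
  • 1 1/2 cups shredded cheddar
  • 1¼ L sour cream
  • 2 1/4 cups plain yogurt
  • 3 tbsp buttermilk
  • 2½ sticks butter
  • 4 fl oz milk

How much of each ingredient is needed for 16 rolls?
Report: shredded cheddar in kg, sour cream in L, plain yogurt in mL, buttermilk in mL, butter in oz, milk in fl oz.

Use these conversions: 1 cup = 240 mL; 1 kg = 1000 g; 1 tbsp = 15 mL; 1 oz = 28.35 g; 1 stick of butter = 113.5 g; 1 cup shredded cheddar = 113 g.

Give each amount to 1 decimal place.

Scaling factor: 16/36 = 4/9.
shredded cheddar: 1.5 cup × 4/9 × 113 g/cup ÷ 1000 g/kg ≈ 0.1 kg
sour cream: 1.25 L × 4/9 ≈ 0.6 L
plain yogurt: 2.25 cup × 4/9 × 240 mL/cup = 240.0 mL
buttermilk: 3 tbsp × 4/9 × 15 mL/tbsp = 20.0 mL
butter: 2.5 stick × 4/9 × 113.5 g/stick ÷ 28.35 g/oz ≈ 4.4 oz
milk: 4 fl oz × 4/9 ≈ 1.8 fl oz

shredded cheddar: 0.1 kg; sour cream: 0.6 L; plain yogurt: 240.0 mL; buttermilk: 20.0 mL; butter: 4.4 oz; milk: 1.8 fl oz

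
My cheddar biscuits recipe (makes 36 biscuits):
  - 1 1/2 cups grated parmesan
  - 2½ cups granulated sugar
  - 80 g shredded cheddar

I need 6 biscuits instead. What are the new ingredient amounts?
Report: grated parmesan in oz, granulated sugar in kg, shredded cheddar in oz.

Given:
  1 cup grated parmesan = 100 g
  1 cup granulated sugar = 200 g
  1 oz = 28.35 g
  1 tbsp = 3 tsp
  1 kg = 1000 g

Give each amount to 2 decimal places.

Scaling factor: 6/36 = 1/6.
grated parmesan: 1.5 cup × 1/6 × 100 g/cup ÷ 28.35 g/oz ≈ 0.88 oz
granulated sugar: 2.5 cup × 1/6 × 200 g/cup ÷ 1000 g/kg ≈ 0.08 kg
shredded cheddar: 80 g × 1/6 ÷ 28.35 g/oz ≈ 0.47 oz

grated parmesan: 0.88 oz; granulated sugar: 0.08 kg; shredded cheddar: 0.47 oz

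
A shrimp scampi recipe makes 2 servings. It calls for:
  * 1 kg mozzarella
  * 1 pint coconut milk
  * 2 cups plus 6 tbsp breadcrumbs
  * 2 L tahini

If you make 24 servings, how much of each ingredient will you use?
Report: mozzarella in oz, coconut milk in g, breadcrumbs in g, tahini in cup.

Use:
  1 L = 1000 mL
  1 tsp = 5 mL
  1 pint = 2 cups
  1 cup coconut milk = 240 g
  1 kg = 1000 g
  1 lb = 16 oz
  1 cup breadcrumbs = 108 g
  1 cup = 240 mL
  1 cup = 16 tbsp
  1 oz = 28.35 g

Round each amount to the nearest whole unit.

Scaling factor: 24/2 = 12.
mozzarella: 1 kg × 12 × 1000 g/kg ÷ 28.35 g/oz ≈ 423 oz
coconut milk: 1 pint × 12 × 2 cup/pint × 240 g/cup = 5760 g
breadcrumbs: (2 cup + 6 tbsp = 2.375 cup) × 12 × 108 g/cup = 3078 g
tahini: 2 L × 12 × 1000 mL/L ÷ 240 mL/cup = 100 cup

mozzarella: 423 oz; coconut milk: 5760 g; breadcrumbs: 3078 g; tahini: 100 cup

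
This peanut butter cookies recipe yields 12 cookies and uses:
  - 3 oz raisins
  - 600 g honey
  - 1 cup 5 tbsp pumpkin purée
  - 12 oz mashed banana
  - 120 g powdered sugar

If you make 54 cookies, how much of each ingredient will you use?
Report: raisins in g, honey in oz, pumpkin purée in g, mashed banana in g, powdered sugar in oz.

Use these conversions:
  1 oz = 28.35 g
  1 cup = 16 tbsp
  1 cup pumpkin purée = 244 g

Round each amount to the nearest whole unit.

Scaling factor: 54/12 = 9/2 = 4.5.
raisins: 3 oz × 9/2 × 28.35 g/oz ≈ 383 g
honey: 600 g × 9/2 ÷ 28.35 g/oz ≈ 95 oz
pumpkin purée: (1 cup + 5 tbsp = 1.3125 cup) × 9/2 × 244 g/cup ≈ 1441 g
mashed banana: 12 oz × 9/2 × 28.35 g/oz ≈ 1531 g
powdered sugar: 120 g × 9/2 ÷ 28.35 g/oz ≈ 19 oz

raisins: 383 g; honey: 95 oz; pumpkin purée: 1441 g; mashed banana: 1531 g; powdered sugar: 19 oz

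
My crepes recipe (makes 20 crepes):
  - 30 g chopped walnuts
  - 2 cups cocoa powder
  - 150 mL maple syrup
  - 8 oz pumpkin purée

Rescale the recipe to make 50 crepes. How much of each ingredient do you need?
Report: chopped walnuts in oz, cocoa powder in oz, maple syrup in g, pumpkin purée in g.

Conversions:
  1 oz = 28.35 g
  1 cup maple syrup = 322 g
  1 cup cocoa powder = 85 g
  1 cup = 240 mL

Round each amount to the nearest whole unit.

Scaling factor: 50/20 = 5/2 = 2.5.
chopped walnuts: 30 g × 5/2 ÷ 28.35 g/oz ≈ 3 oz
cocoa powder: 2 cup × 5/2 × 85 g/cup ÷ 28.35 g/oz ≈ 15 oz
maple syrup: 150 mL × 5/2 ÷ 240 mL/cup × 322 g/cup ≈ 503 g
pumpkin purée: 8 oz × 5/2 × 28.35 g/oz = 567 g

chopped walnuts: 3 oz; cocoa powder: 15 oz; maple syrup: 503 g; pumpkin purée: 567 g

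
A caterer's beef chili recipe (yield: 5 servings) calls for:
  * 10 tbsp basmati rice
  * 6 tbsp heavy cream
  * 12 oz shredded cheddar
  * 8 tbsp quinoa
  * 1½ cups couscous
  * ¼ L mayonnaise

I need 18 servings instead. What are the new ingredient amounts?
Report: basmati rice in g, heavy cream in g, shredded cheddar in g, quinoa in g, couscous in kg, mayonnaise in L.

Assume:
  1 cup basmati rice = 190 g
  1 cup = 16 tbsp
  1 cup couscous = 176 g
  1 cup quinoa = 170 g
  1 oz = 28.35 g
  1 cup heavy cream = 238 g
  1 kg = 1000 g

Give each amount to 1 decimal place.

Scaling factor: 18/5 = 3.6.
basmati rice: 10 tbsp × 18/5 ÷ 16 tbsp/cup × 190 g/cup = 427.5 g
heavy cream: 6 tbsp × 18/5 ÷ 16 tbsp/cup × 238 g/cup = 321.3 g
shredded cheddar: 12 oz × 18/5 × 28.35 g/oz ≈ 1224.7 g
quinoa: 8 tbsp × 18/5 ÷ 16 tbsp/cup × 170 g/cup = 306.0 g
couscous: 1.5 cup × 18/5 × 176 g/cup ÷ 1000 g/kg ≈ 1.0 kg
mayonnaise: 0.25 L × 18/5 = 0.9 L

basmati rice: 427.5 g; heavy cream: 321.3 g; shredded cheddar: 1224.7 g; quinoa: 306.0 g; couscous: 1.0 kg; mayonnaise: 0.9 L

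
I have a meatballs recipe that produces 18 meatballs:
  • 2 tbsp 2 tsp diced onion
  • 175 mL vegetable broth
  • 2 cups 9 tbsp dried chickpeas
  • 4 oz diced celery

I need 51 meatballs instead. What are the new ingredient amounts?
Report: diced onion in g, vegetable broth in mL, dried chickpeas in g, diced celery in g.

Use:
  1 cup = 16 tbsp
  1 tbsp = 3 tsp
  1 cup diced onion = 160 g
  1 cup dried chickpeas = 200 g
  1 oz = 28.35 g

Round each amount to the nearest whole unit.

Scaling factor: 51/18 = 17/6.
diced onion: (2 tbsp + 2 tsp = 8/3 tbsp) × 17/6 ÷ 16 tbsp/cup × 160 g/cup ≈ 76 g
vegetable broth: 175 mL × 17/6 ≈ 496 mL
dried chickpeas: (2 cup + 9 tbsp = 2.5625 cup) × 17/6 × 200 g/cup ≈ 1452 g
diced celery: 4 oz × 17/6 × 28.35 g/oz ≈ 321 g

diced onion: 76 g; vegetable broth: 496 mL; dried chickpeas: 1452 g; diced celery: 321 g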